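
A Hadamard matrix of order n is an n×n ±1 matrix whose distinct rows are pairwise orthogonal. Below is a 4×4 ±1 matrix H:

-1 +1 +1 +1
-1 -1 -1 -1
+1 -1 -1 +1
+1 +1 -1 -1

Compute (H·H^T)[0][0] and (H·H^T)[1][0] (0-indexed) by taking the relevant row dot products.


Row 0 of H: [-1, 1, 1, 1].
Row 1 of H: [-1, -1, -1, -1].
(H·H^T)[0][0] = Σ_j H[0][j]·H[0][j] = (-1)² + (1)² + (1)² + (1)² = 1 + 1 + 1 + 1 = 4.
(H·H^T)[1][0] = Σ_j H[1][j]·H[0][j] = (-1)·(-1) + (-1)·(1) + (-1)·(1) + (-1)·(1) = 1 + -1 + -1 + -1 = -2.
Rows 1 and 0 are not orthogonal (dot product = -2 ≠ 0), so H is not a Hadamard matrix.

(0,0) entry = 4; (1,0) entry = -2.


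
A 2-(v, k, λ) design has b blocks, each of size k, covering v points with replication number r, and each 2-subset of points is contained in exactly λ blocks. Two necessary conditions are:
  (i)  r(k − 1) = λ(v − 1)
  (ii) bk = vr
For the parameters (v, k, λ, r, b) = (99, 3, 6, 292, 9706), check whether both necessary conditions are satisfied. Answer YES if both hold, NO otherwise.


Condition (i): r(k − 1) = 292·2 = 584; λ(v − 1) = 6·98 = 588. Match? NO.
Condition (ii): bk = 9706·3 = 29118; vr = 99·292 = 28908. Match? NO.
Both conditions hold? NO.

NO


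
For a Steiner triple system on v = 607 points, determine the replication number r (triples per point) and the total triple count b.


An STS(v) is a 2-(v, 3, 1) BIBD: block size k = 3, λ = 1.
Replication: r(k − 1) = λ(v − 1) ⇒ r·2 = 607 − 1 = 606 ⇒ r = 303.
Block count: b = v(v − 1)/6 = 607·606/6 = 367842/6 = 61307.
(Check via bk = vr: 61307·3 = 183921 = 607·303 = 183921 ✓.)

r = 303, b = 61307.


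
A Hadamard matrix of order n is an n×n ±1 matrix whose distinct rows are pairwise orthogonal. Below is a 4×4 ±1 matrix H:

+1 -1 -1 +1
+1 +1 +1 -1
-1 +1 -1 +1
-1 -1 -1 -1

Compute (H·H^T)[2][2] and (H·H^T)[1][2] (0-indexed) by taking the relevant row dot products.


Row 1 of H: [1, 1, 1, -1].
Row 2 of H: [-1, 1, -1, 1].
(H·H^T)[2][2] = Σ_j H[2][j]·H[2][j] = (-1)² + (1)² + (-1)² + (1)² = 1 + 1 + 1 + 1 = 4.
(H·H^T)[1][2] = Σ_j H[1][j]·H[2][j] = (1)·(-1) + (1)·(1) + (1)·(-1) + (-1)·(1) = -1 + 1 + -1 + -1 = -2.
Rows 1 and 2 are not orthogonal (dot product = -2 ≠ 0), so H is not a Hadamard matrix.

(2,2) entry = 4; (1,2) entry = -2.


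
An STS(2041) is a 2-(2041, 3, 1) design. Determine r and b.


An STS(v) is a 2-(v, 3, 1) BIBD: block size k = 3, λ = 1.
Replication: r(k − 1) = λ(v − 1) ⇒ r·2 = 2041 − 1 = 2040 ⇒ r = 1020.
Block count: bk = vr ⇒ b·3 = 2041·1020 = 2081820 ⇒ b = 693940.
(Check via b = v(v − 1)/6 = 2041·2040/6 = 4163640/6 = 693940.)

r = 1020, b = 693940.


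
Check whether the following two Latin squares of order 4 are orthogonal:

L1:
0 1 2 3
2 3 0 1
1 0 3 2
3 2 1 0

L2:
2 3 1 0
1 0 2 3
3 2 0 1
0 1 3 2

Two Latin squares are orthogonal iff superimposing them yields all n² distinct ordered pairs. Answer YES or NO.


Form the n² = 16 superimposed pairs (L1[i][j], L2[i][j]), row by row (rows and columns indexed from 0):
row 0: (0,2) (1,3) (2,1) (3,0)
row 1: (2,1) (3,0) (0,2) (1,3)
row 2: (1,3) (0,2) (3,0) (2,1)
row 3: (3,0) (2,1) (1,3) (0,2)
Orthogonality requires all 16 pairs distinct.
But the pair (2,1) repeats: cell (0,2) has L1 = 2, L2 = 1, and cell (1,0) has L1 = 2, L2 = 1.
A repeated pair means some other pair never occurs (only 4 distinct pairs out of 16), so the squares are not orthogonal.
Conclusion: NO.

NO


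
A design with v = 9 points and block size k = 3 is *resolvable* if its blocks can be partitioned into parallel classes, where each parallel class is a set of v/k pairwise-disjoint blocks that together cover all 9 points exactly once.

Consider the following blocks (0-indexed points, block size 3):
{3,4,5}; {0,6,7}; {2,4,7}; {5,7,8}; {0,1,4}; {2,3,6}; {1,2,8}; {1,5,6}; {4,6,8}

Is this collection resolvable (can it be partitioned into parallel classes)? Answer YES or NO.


v = 9, block size k = 3, number of blocks = 9.
For resolvability, blocks must partition into parallel classes of size v/k = 3.
Total blocks must therefore be a multiple of 3: 9 = 3·3 + 0 ⇒ divisible ✓.
Consider block {2,4,7}. The only other block(s) in the collection disjoint from it are {1,5,6} — just 1 block(s). Any parallel class containing {2,4,7} would need 2 other blocks each disjoint from it, so no parallel class of size 3 can contain {2,4,7}.
Since every block must belong to some parallel class in a resolution, the collection cannot be partitioned into parallel classes.
Resolvable? NO.

NO


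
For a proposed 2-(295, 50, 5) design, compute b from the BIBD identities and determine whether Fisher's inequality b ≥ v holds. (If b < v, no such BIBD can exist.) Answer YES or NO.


b = λv(v − 1)/(k(k − 1)) = 5·295·294/(50·49) = 433650/2450 = 177.
Compare with v = 295: b < v, so Fisher's inequality fails.

NO


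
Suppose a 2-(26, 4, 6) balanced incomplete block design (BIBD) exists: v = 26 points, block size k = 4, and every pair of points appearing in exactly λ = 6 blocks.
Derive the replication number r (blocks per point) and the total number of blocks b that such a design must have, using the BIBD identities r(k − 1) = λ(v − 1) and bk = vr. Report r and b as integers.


Any 2-(v, k, λ) BIBD satisfies two necessary conditions:
  (i)  Each point sits in r blocks, and counting incidences through any fixed point gives r(k − 1) = λ(v − 1), so r = λ(v − 1)/(k − 1).
  (ii) Total incidences bk = vr, so b = vr/k.
Step 1: r = λ(v − 1)/(k − 1) = 6·(26 − 1)/(4 − 1) = 6·25/3 = 150/3 = 50.
Step 2: b = vr/k = 26·50/4 = 1300/4 = 325.
Check integrality: r = 50 ∈ Z ✓, b = 325 ∈ Z ✓.
(These identities are necessary conditions: they determine r and b for any design with these parameters, but do not by themselves prove that one exists.)

r = 50, b = 325.


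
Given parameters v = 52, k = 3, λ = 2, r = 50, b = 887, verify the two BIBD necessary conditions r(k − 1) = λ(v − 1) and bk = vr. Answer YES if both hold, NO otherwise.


Condition (i): r(k − 1) = 50·2 = 100; λ(v − 1) = 2·51 = 102. Match? NO.
Condition (ii): bk = 887·3 = 2661; vr = 52·50 = 2600. Match? NO.
Both conditions hold? NO.

NO


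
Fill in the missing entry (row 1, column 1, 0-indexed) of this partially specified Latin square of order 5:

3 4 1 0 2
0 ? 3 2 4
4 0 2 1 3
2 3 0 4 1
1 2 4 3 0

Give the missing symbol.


Row 1 contains symbols [0, 2, 3, 4] — missing [1].
Column 1 contains symbols [0, 2, 3, 4] — missing [1].
The missing symbol must appear in both missing sets; intersection = [1].
Therefore the hidden value is 1.

Missing value = 1.


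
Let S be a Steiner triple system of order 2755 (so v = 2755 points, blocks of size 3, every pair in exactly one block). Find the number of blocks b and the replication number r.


An STS(v) is a 2-(v, 3, 1) BIBD: block size k = 3, λ = 1.
Replication: r(k − 1) = λ(v − 1) ⇒ r·2 = 2755 − 1 = 2754 ⇒ r = 1377.
Block count: bk = vr ⇒ b·3 = 2755·1377 = 3793635 ⇒ b = 1264545.

r = 1377, b = 1264545.


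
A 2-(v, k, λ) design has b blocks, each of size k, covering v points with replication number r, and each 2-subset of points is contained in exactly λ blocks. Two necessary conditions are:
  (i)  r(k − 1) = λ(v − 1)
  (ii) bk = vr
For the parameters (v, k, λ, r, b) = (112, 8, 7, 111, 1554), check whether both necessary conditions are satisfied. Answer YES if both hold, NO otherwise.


Condition (i): r(k − 1) = 111·7 = 777; λ(v − 1) = 7·111 = 777. Match? YES.
Condition (ii): bk = 1554·8 = 12432; vr = 112·111 = 12432. Match? YES.
Both conditions hold? YES.

YES


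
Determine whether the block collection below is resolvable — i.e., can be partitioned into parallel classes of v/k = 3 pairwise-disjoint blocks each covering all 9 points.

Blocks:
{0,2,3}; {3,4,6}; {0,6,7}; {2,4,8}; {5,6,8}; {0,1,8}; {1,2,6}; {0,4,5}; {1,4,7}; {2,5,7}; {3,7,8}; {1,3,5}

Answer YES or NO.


v = 9, block size k = 3, number of blocks = 12.
For resolvability, blocks must partition into parallel classes of size v/k = 3.
Total blocks must therefore be a multiple of 3: 12 = 3·4 + 0 ⇒ divisible ✓.
Greedy packing gives 4 candidate class(es). Each should be a full parallel class (size 3, covers all 9 points).
  Class 1 (3 blocks): {0,2,3}; {5,6,8}; {1,4,7}. Points covered: [0, 1, 2, 3, 4, 5, 6, 7, 8].
  Class 2 (3 blocks): {3,4,6}; {0,1,8}; {2,5,7}. Points covered: [0, 1, 2, 3, 4, 5, 6, 7, 8].
  Class 3 (3 blocks): {0,6,7}; {2,4,8}; {1,3,5}. Points covered: [0, 1, 2, 3, 4, 5, 6, 7, 8].
  Class 4 (3 blocks): {1,2,6}; {0,4,5}; {3,7,8}. Points covered: [0, 1, 2, 3, 4, 5, 6, 7, 8].
All classes full (size 3)? YES. All classes cover every point? YES.
Resolvable? YES.

YES


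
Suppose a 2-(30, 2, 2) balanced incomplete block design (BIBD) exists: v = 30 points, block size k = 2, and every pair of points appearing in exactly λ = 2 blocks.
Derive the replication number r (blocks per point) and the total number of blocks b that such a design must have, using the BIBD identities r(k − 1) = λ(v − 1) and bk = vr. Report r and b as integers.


Any 2-(v, k, λ) BIBD satisfies two necessary conditions:
  (i)  Each point sits in r blocks, and counting incidences through any fixed point gives r(k − 1) = λ(v − 1), so r = λ(v − 1)/(k − 1).
  (ii) Total incidences bk = vr, so b = vr/k.
Step 1: r = λ(v − 1)/(k − 1) = 2·(30 − 1)/(2 − 1) = 2·29/1 = 58/1 = 58.
Step 2: b = vr/k = 30·58/2 = 1740/2 = 870.
Check integrality: r = 58 ∈ Z ✓, b = 870 ∈ Z ✓.
(These identities are necessary conditions: they determine r and b for any design with these parameters, but do not by themselves prove that one exists.)

r = 58, b = 870.


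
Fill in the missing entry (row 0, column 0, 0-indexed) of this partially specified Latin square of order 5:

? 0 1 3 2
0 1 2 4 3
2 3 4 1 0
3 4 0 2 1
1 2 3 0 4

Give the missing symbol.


Row 0 contains symbols [0, 1, 2, 3] — missing [4].
Column 0 contains symbols [0, 1, 2, 3] — missing [4].
The missing symbol must appear in both missing sets; intersection = [4].
Therefore the hidden value is 4.

Missing value = 4.


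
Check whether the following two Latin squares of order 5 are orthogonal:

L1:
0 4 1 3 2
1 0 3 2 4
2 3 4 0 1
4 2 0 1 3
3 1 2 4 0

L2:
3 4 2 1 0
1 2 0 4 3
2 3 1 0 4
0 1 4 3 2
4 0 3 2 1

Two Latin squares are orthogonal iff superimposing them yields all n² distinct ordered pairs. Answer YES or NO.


Form the n² = 25 superimposed pairs (L1[i][j], L2[i][j]), row by row (rows and columns indexed from 0):
row 0: (0,3) (4,4) (1,2) (3,1) (2,0)
row 1: (1,1) (0,2) (3,0) (2,4) (4,3)
row 2: (2,2) (3,3) (4,1) (0,0) (1,4)
row 3: (4,0) (2,1) (0,4) (1,3) (3,2)
row 4: (3,4) (1,0) (2,3) (4,2) (0,1)
Orthogonality requires all 25 pairs distinct.
Check by first coordinate: for each symbol s of L1, list the L2 entries in the n cells where L1 = s; they must all differ.
  L1 = 0: L2 entries (in reading order) 3, 2, 0, 4, 1 — all 5 distinct ✓
  L1 = 1: L2 entries (in reading order) 2, 1, 4, 3, 0 — all 5 distinct ✓
  L1 = 2: L2 entries (in reading order) 0, 4, 2, 1, 3 — all 5 distinct ✓
  L1 = 3: L2 entries (in reading order) 1, 0, 3, 2, 4 — all 5 distinct ✓
  L1 = 4: L2 entries (in reading order) 4, 3, 1, 0, 2 — all 5 distinct ✓
Every symbol of L1 meets every symbol of L2 exactly once, so all 25 pairs are distinct (25 of 25).
Conclusion: YES.

YES


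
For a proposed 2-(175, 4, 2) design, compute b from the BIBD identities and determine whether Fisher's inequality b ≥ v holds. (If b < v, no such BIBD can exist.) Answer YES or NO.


r = λ(v − 1)/(k − 1) = 2·174/3 = 116.
b = vr/k = 175·116/4 = 5075.
Fisher's inequality: b ≥ v ⇔ 5075 ≥ 175? YES.

YES


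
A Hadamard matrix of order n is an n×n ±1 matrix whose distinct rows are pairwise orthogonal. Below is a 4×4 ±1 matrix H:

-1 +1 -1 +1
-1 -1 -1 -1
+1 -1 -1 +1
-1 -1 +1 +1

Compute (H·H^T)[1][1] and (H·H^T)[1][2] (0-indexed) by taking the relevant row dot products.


Row 1 of H: [-1, -1, -1, -1].
Row 2 of H: [1, -1, -1, 1].
(H·H^T)[1][1] = Σ_j H[1][j]·H[1][j] = (-1)² + (-1)² + (-1)² + (-1)² = 1 + 1 + 1 + 1 = 4.
(H·H^T)[1][2] = Σ_j H[1][j]·H[2][j] = (-1)·(1) + (-1)·(-1) + (-1)·(-1) + (-1)·(1) = -1 + 1 + 1 + -1 = 0.
So rows 1 and 2 are orthogonal; the diagonal entry equals n = 4.

(1,1) entry = 4; (1,2) entry = 0.


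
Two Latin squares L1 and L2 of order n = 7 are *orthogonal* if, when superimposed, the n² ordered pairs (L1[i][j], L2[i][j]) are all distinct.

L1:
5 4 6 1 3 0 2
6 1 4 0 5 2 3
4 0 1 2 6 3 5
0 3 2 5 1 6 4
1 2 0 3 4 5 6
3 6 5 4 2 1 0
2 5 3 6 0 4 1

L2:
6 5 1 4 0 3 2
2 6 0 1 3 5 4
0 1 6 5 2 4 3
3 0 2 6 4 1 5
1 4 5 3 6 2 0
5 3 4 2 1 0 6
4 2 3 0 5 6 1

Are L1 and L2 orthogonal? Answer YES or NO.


Form the n² = 49 superimposed pairs (L1[i][j], L2[i][j]), row by row (rows and columns indexed from 0):
row 0: (5,6) (4,5) (6,1) (1,4) (3,0) (0,3) (2,2)
row 1: (6,2) (1,6) (4,0) (0,1) (5,3) (2,5) (3,4)
row 2: (4,0) (0,1) (1,6) (2,5) (6,2) (3,4) (5,3)
row 3: (0,3) (3,0) (2,2) (5,6) (1,4) (6,1) (4,5)
row 4: (1,1) (2,4) (0,5) (3,3) (4,6) (5,2) (6,0)
row 5: (3,5) (6,3) (5,4) (4,2) (2,1) (1,0) (0,6)
row 6: (2,4) (5,2) (3,3) (6,0) (0,5) (4,6) (1,1)
Orthogonality requires all 49 pairs distinct.
But the pair (4,0) repeats: cell (1,2) has L1 = 4, L2 = 0, and cell (2,0) has L1 = 4, L2 = 0.
A repeated pair means some other pair never occurs (only 28 distinct pairs out of 49), so the squares are not orthogonal.
Conclusion: NO.

NO


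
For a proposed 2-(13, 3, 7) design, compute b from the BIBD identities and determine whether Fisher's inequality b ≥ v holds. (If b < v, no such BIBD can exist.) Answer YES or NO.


r = λ(v − 1)/(k − 1) = 7·12/2 = 42.
b = vr/k = 13·42/3 = 182.
Fisher's inequality: b ≥ v ⇔ 182 ≥ 13? YES.

YES


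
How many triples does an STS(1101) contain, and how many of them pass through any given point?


An STS(v) is a 2-(v, 3, 1) BIBD: block size k = 3, λ = 1.
Replication: r(k − 1) = λ(v − 1) ⇒ r·2 = 1101 − 1 = 1100 ⇒ r = 550.
Block count: bk = vr ⇒ b·3 = 1101·550 = 605550 ⇒ b = 201850.

r = 550, b = 201850.


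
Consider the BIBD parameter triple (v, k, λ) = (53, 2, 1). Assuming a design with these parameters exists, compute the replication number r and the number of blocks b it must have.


Any 2-(v, k, λ) BIBD satisfies two necessary conditions:
  (i)  Each point sits in r blocks, and counting incidences through any fixed point gives r(k − 1) = λ(v − 1), so r = λ(v − 1)/(k − 1).
  (ii) Total incidences bk = vr, so b = vr/k.
Step 1: r = λ(v − 1)/(k − 1) = 1·(53 − 1)/(2 − 1) = 1·52/1 = 52/1 = 52.
Step 2: b = vr/k = 53·52/2 = 2756/2 = 1378.
Check integrality: r = 52 ∈ Z ✓, b = 1378 ∈ Z ✓.
(These identities are necessary conditions: they determine r and b for any design with these parameters, but do not by themselves prove that one exists.)

r = 52, b = 1378.


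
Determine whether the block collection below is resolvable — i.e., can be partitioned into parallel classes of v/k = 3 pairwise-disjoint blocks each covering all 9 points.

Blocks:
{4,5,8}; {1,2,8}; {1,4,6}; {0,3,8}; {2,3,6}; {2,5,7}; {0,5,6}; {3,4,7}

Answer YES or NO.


v = 9, block size k = 3, number of blocks = 8.
For resolvability, blocks must partition into parallel classes of size v/k = 3.
Total blocks must therefore be a multiple of 3: 8 = 3·2 + 2 ⇒ not divisible ✗.
Resolvable? NO.

NO


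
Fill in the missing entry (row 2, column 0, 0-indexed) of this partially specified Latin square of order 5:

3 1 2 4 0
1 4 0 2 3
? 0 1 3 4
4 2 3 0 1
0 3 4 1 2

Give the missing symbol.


Row 2 contains symbols [0, 1, 3, 4] — missing [2].
Column 0 contains symbols [0, 1, 3, 4] — missing [2].
The missing symbol must appear in both missing sets; intersection = [2].
Therefore the hidden value is 2.

Missing value = 2.


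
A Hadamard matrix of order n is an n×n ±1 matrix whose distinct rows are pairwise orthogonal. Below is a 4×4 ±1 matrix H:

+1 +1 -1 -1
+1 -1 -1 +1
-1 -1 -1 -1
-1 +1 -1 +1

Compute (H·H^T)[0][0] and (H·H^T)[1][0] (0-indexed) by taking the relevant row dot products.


Row 0 of H: [1, 1, -1, -1].
Row 1 of H: [1, -1, -1, 1].
(H·H^T)[0][0] = Σ_j H[0][j]·H[0][j] = (1)² + (1)² + (-1)² + (-1)² = 1 + 1 + 1 + 1 = 4.
(H·H^T)[1][0] = Σ_j H[1][j]·H[0][j] = (1)·(1) + (-1)·(1) + (-1)·(-1) + (1)·(-1) = 1 + -1 + 1 + -1 = 0.
So rows 1 and 0 are orthogonal; the diagonal entry equals n = 4.

(0,0) entry = 4; (1,0) entry = 0.


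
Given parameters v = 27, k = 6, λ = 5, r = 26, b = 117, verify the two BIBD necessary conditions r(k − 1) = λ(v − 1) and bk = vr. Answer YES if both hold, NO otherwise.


Condition (i): r(k − 1) = 26·5 = 130; λ(v − 1) = 5·26 = 130. Match? YES.
Condition (ii): bk = 117·6 = 702; vr = 27·26 = 702. Match? YES.
Both conditions hold? YES.

YES


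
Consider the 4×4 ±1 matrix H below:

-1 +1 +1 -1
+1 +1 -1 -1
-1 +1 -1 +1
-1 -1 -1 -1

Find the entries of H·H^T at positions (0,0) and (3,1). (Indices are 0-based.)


Row 0 of H: [-1, 1, 1, -1].
Row 1 of H: [1, 1, -1, -1].
Row 3 of H: [-1, -1, -1, -1].
(H·H^T)[0][0] = Σ_j H[0][j]·H[0][j] = (-1)² + (1)² + (1)² + (-1)² = 1 + 1 + 1 + 1 = 4.
(H·H^T)[3][1] = Σ_j H[3][j]·H[1][j] = (-1)·(1) + (-1)·(1) + (-1)·(-1) + (-1)·(-1) = -1 + -1 + 1 + 1 = 0.
So rows 3 and 1 are orthogonal; the diagonal entry equals n = 4.

(0,0) entry = 4; (3,1) entry = 0.


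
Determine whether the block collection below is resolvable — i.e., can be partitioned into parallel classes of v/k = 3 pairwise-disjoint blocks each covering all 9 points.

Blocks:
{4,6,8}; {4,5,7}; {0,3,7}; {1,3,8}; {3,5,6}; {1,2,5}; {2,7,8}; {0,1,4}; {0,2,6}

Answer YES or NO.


v = 9, block size k = 3, number of blocks = 9.
For resolvability, blocks must partition into parallel classes of size v/k = 3.
Total blocks must therefore be a multiple of 3: 9 = 3·3 + 0 ⇒ divisible ✓.
Greedy packing gives 3 candidate class(es). Each should be a full parallel class (size 3, covers all 9 points).
  Class 1 (3 blocks): {4,6,8}; {0,3,7}; {1,2,5}. Points covered: [0, 1, 2, 3, 4, 5, 6, 7, 8].
  Class 2 (3 blocks): {4,5,7}; {1,3,8}; {0,2,6}. Points covered: [0, 1, 2, 3, 4, 5, 6, 7, 8].
  Class 3 (3 blocks): {3,5,6}; {2,7,8}; {0,1,4}. Points covered: [0, 1, 2, 3, 4, 5, 6, 7, 8].
All classes full (size 3)? YES. All classes cover every point? YES.
Resolvable? YES.

YES


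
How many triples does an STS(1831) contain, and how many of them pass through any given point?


An STS(v) is a 2-(v, 3, 1) BIBD: block size k = 3, λ = 1.
Replication: r(k − 1) = λ(v − 1) ⇒ r·2 = 1831 − 1 = 1830 ⇒ r = 915.
Block count: b = v(v − 1)/6 = 1831·1830/6 = 3350730/6 = 558455.
(Check via bk = vr: 558455·3 = 1675365 = 1831·915 = 1675365 ✓.)

r = 915, b = 558455.


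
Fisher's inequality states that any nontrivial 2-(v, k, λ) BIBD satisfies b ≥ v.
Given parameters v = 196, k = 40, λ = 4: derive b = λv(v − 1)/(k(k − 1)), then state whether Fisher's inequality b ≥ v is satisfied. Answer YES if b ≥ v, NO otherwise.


b = λv(v − 1)/(k(k − 1)) = 4·196·195/(40·39) = 152880/1560 = 98.
Compare with v = 196: b < v, so Fisher's inequality fails.

NO


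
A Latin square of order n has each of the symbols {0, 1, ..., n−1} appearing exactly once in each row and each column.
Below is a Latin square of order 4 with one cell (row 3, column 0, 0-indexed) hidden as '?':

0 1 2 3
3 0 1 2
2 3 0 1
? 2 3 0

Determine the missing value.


Row 3 contains symbols [0, 2, 3] — missing [1].
Column 0 contains symbols [0, 2, 3] — missing [1].
The missing symbol must appear in both missing sets; intersection = [1].
Therefore the hidden value is 1.

Missing value = 1.


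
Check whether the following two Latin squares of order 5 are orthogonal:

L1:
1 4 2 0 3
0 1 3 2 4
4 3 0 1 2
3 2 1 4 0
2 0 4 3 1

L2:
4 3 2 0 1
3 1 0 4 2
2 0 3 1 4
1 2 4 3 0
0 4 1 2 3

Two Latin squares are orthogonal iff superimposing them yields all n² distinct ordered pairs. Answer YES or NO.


Form the n² = 25 superimposed pairs (L1[i][j], L2[i][j]), row by row (rows and columns indexed from 0):
row 0: (1,4) (4,3) (2,2) (0,0) (3,1)
row 1: (0,3) (1,1) (3,0) (2,4) (4,2)
row 2: (4,2) (3,0) (0,3) (1,1) (2,4)
row 3: (3,1) (2,2) (1,4) (4,3) (0,0)
row 4: (2,0) (0,4) (4,1) (3,2) (1,3)
Orthogonality requires all 25 pairs distinct.
But the pair (4,2) repeats: cell (1,4) has L1 = 4, L2 = 2, and cell (2,0) has L1 = 4, L2 = 2.
A repeated pair means some other pair never occurs (only 15 distinct pairs out of 25), so the squares are not orthogonal.
Conclusion: NO.

NO


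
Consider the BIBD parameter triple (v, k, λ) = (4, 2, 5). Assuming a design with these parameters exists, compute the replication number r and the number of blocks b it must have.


Any 2-(v, k, λ) BIBD satisfies two necessary conditions:
  (i)  Each point sits in r blocks, and counting incidences through any fixed point gives r(k − 1) = λ(v − 1), so r = λ(v − 1)/(k − 1).
  (ii) Total incidences bk = vr, so b = vr/k.
Step 1: r = λ(v − 1)/(k − 1) = 5·(4 − 1)/(2 − 1) = 5·3/1 = 15/1 = 15.
Step 2: b = vr/k = 4·15/2 = 60/2 = 30.
Check integrality: r = 15 ∈ Z ✓, b = 30 ∈ Z ✓.
(These identities are necessary conditions: they determine r and b for any design with these parameters, but do not by themselves prove that one exists.)

r = 15, b = 30.


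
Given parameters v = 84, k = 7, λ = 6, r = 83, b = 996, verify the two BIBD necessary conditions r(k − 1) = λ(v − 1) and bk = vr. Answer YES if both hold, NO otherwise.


Condition (i): r(k − 1) = 83·6 = 498; λ(v − 1) = 6·83 = 498. Match? YES.
Condition (ii): bk = 996·7 = 6972; vr = 84·83 = 6972. Match? YES.
Both conditions hold? YES.

YES


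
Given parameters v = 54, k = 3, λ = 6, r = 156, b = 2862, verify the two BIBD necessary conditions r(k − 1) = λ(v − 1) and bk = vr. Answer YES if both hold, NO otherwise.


Condition (i): r(k − 1) = 156·2 = 312; λ(v − 1) = 6·53 = 318. Match? NO.
Condition (ii): bk = 2862·3 = 8586; vr = 54·156 = 8424. Match? NO.
Both conditions hold? NO.

NO


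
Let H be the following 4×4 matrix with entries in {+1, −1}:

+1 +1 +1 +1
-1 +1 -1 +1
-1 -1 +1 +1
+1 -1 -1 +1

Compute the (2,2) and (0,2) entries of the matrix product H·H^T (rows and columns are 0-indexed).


Row 0 of H: [1, 1, 1, 1].
Row 2 of H: [-1, -1, 1, 1].
(H·H^T)[2][2] = Σ_j H[2][j]·H[2][j] = (-1)² + (-1)² + (1)² + (1)² = 1 + 1 + 1 + 1 = 4.
(H·H^T)[0][2] = Σ_j H[0][j]·H[2][j] = (1)·(-1) + (1)·(-1) + (1)·(1) + (1)·(1) = -1 + -1 + 1 + 1 = 0.
So rows 0 and 2 are orthogonal; the diagonal entry equals n = 4.

(2,2) entry = 4; (0,2) entry = 0.


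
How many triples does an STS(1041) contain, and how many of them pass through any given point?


An STS(v) is a 2-(v, 3, 1) BIBD: block size k = 3, λ = 1.
Replication: r(k − 1) = λ(v − 1) ⇒ r·2 = 1041 − 1 = 1040 ⇒ r = 520.
Block count: bk = vr ⇒ b·3 = 1041·520 = 541320 ⇒ b = 180440.
(Check via b = v(v − 1)/6 = 1041·1040/6 = 1082640/6 = 180440.)

r = 520, b = 180440.


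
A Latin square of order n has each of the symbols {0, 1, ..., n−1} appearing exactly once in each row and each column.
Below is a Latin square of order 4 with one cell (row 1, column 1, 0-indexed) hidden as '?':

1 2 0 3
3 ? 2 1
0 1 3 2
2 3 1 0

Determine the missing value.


Row 1 contains symbols [1, 2, 3] — missing [0].
Column 1 contains symbols [1, 2, 3] — missing [0].
The missing symbol must appear in both missing sets; intersection = [0].
Therefore the hidden value is 0.

Missing value = 0.


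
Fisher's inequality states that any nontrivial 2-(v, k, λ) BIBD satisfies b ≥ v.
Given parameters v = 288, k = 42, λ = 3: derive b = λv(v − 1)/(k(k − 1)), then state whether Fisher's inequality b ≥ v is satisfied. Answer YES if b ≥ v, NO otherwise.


r = λ(v − 1)/(k − 1) = 3·287/41 = 21.
b = vr/k = 288·21/42 = 144.
Fisher's inequality: b ≥ v ⇔ 144 ≥ 288? NO.

NO


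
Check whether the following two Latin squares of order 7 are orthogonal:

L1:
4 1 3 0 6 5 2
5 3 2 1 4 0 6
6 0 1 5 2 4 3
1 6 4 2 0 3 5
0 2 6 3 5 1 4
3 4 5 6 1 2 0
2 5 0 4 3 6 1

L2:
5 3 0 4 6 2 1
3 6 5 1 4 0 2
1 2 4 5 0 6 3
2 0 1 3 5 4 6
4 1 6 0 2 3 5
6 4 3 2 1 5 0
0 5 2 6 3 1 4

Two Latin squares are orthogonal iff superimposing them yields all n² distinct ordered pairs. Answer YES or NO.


Form the n² = 49 superimposed pairs (L1[i][j], L2[i][j]), row by row (rows and columns indexed from 0):
row 0: (4,5) (1,3) (3,0) (0,4) (6,6) (5,2) (2,1)
row 1: (5,3) (3,6) (2,5) (1,1) (4,4) (0,0) (6,2)
row 2: (6,1) (0,2) (1,4) (5,5) (2,0) (4,6) (3,3)
row 3: (1,2) (6,0) (4,1) (2,3) (0,5) (3,4) (5,6)
row 4: (0,4) (2,1) (6,6) (3,0) (5,2) (1,3) (4,5)
row 5: (3,6) (4,4) (5,3) (6,2) (1,1) (2,5) (0,0)
row 6: (2,0) (5,5) (0,2) (4,6) (3,3) (6,1) (1,4)
Orthogonality requires all 49 pairs distinct.
But the pair (0,4) repeats: cell (0,3) has L1 = 0, L2 = 4, and cell (4,0) has L1 = 0, L2 = 4.
A repeated pair means some other pair never occurs (only 28 distinct pairs out of 49), so the squares are not orthogonal.
Conclusion: NO.

NO


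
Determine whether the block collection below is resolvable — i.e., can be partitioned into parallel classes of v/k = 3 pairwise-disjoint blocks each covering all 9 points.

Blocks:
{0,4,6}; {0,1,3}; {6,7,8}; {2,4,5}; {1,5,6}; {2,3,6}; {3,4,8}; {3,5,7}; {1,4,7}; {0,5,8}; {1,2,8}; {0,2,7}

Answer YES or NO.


v = 9, block size k = 3, number of blocks = 12.
For resolvability, blocks must partition into parallel classes of size v/k = 3.
Total blocks must therefore be a multiple of 3: 12 = 3·4 + 0 ⇒ divisible ✓.
Greedy packing gives 4 candidate class(es). Each should be a full parallel class (size 3, covers all 9 points).
  Class 1 (3 blocks): {0,4,6}; {3,5,7}; {1,2,8}. Points covered: [0, 1, 2, 3, 4, 5, 6, 7, 8].
  Class 2 (3 blocks): {0,1,3}; {6,7,8}; {2,4,5}. Points covered: [0, 1, 2, 3, 4, 5, 6, 7, 8].
  Class 3 (3 blocks): {1,5,6}; {3,4,8}; {0,2,7}. Points covered: [0, 1, 2, 3, 4, 5, 6, 7, 8].
  Class 4 (3 blocks): {2,3,6}; {1,4,7}; {0,5,8}. Points covered: [0, 1, 2, 3, 4, 5, 6, 7, 8].
All classes full (size 3)? YES. All classes cover every point? YES.
Resolvable? YES.

YES


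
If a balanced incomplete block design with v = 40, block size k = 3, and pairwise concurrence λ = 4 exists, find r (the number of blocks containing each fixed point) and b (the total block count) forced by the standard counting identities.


Any 2-(v, k, λ) BIBD satisfies two necessary conditions:
  (i)  Each point sits in r blocks, and counting incidences through any fixed point gives r(k − 1) = λ(v − 1), so r = λ(v − 1)/(k − 1).
  (ii) Total incidences bk = vr, so b = vr/k.
Step 1: r = λ(v − 1)/(k − 1) = 4·(40 − 1)/(3 − 1) = 4·39/2 = 156/2 = 78.
Step 2: b = vr/k = 40·78/3 = 3120/3 = 1040.
Check integrality: r = 78 ∈ Z ✓, b = 1040 ∈ Z ✓.
(These identities are necessary conditions: they determine r and b for any design with these parameters, but do not by themselves prove that one exists.)

r = 78, b = 1040.


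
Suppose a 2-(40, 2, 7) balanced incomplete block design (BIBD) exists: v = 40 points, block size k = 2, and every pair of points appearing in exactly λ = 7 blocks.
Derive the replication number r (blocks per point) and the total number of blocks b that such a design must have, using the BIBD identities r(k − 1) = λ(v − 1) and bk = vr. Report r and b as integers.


Any 2-(v, k, λ) BIBD satisfies two necessary conditions:
  (i)  Each point sits in r blocks, and counting incidences through any fixed point gives r(k − 1) = λ(v − 1), so r = λ(v − 1)/(k − 1).
  (ii) Total incidences bk = vr, so b = vr/k.
Step 1: r = λ(v − 1)/(k − 1) = 7·(40 − 1)/(2 − 1) = 7·39/1 = 273/1 = 273.
Step 2: b = vr/k = 40·273/2 = 10920/2 = 5460.
Check integrality: r = 273 ∈ Z ✓, b = 5460 ∈ Z ✓.
(These identities are necessary conditions: they determine r and b for any design with these parameters, but do not by themselves prove that one exists.)

r = 273, b = 5460.


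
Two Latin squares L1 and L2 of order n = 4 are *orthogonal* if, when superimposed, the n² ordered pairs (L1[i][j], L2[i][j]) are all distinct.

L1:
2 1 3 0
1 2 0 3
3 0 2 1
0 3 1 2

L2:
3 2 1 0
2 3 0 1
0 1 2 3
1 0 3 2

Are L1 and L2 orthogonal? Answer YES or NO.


Form the n² = 16 superimposed pairs (L1[i][j], L2[i][j]), row by row (rows and columns indexed from 0):
row 0: (2,3) (1,2) (3,1) (0,0)
row 1: (1,2) (2,3) (0,0) (3,1)
row 2: (3,0) (0,1) (2,2) (1,3)
row 3: (0,1) (3,0) (1,3) (2,2)
Orthogonality requires all 16 pairs distinct.
But the pair (1,2) repeats: cell (0,1) has L1 = 1, L2 = 2, and cell (1,0) has L1 = 1, L2 = 2.
A repeated pair means some other pair never occurs (only 8 distinct pairs out of 16), so the squares are not orthogonal.
Conclusion: NO.

NO


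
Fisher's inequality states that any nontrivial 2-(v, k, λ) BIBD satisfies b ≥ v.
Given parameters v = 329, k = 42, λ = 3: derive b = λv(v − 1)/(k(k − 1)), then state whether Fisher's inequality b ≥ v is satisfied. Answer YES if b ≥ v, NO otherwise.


b = λv(v − 1)/(k(k − 1)) = 3·329·328/(42·41) = 323736/1722 = 188.
Compare with v = 329: b < v, so Fisher's inequality fails.

NO


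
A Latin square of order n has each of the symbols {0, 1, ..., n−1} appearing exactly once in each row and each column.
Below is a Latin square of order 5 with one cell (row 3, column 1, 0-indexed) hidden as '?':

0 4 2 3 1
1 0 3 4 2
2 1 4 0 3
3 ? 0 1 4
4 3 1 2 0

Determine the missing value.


Row 3 contains symbols [0, 1, 3, 4] — missing [2].
Column 1 contains symbols [0, 1, 3, 4] — missing [2].
The missing symbol must appear in both missing sets; intersection = [2].
Therefore the hidden value is 2.

Missing value = 2.


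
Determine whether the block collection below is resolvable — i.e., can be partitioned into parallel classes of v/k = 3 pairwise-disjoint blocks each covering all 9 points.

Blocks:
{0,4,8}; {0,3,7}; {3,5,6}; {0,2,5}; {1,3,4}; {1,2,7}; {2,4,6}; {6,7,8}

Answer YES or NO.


v = 9, block size k = 3, number of blocks = 8.
For resolvability, blocks must partition into parallel classes of size v/k = 3.
Total blocks must therefore be a multiple of 3: 8 = 3·2 + 2 ⇒ not divisible ✗.
Resolvable? NO.

NO


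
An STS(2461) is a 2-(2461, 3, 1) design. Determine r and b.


An STS(v) is a 2-(v, 3, 1) BIBD: block size k = 3, λ = 1.
Replication: r(k − 1) = λ(v − 1) ⇒ r·2 = 2461 − 1 = 2460 ⇒ r = 1230.
Block count: b = v(v − 1)/6 = 2461·2460/6 = 6054060/6 = 1009010.
(Check via bk = vr: 1009010·3 = 3027030 = 2461·1230 = 3027030 ✓.)

r = 1230, b = 1009010.


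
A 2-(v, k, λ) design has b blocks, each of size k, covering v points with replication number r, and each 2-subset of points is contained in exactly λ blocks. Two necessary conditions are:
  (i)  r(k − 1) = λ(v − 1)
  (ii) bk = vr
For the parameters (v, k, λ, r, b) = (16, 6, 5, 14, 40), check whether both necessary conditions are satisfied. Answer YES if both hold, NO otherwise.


Condition (i): r(k − 1) = 14·5 = 70; λ(v − 1) = 5·15 = 75. Match? NO.
Condition (ii): bk = 40·6 = 240; vr = 16·14 = 224. Match? NO.
Both conditions hold? NO.

NO


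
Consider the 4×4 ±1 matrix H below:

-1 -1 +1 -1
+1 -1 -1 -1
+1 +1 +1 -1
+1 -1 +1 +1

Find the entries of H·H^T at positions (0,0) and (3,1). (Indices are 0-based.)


Row 0 of H: [-1, -1, 1, -1].
Row 1 of H: [1, -1, -1, -1].
Row 3 of H: [1, -1, 1, 1].
(H·H^T)[0][0] = Σ_j H[0][j]·H[0][j] = (-1)² + (-1)² + (1)² + (-1)² = 1 + 1 + 1 + 1 = 4.
(H·H^T)[3][1] = Σ_j H[3][j]·H[1][j] = (1)·(1) + (-1)·(-1) + (1)·(-1) + (1)·(-1) = 1 + 1 + -1 + -1 = 0.
So rows 3 and 1 are orthogonal; the diagonal entry equals n = 4.

(0,0) entry = 4; (3,1) entry = 0.


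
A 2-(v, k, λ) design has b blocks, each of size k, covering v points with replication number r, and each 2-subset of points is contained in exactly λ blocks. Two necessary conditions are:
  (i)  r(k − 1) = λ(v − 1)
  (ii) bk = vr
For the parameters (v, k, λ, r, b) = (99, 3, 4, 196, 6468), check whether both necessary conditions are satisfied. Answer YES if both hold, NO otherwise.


Condition (i): r(k − 1) = 196·2 = 392; λ(v − 1) = 4·98 = 392. Match? YES.
Condition (ii): bk = 6468·3 = 19404; vr = 99·196 = 19404. Match? YES.
Both conditions hold? YES.

YES


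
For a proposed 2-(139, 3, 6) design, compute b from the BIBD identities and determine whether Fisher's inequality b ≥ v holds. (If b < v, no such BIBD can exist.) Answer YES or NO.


r = λ(v − 1)/(k − 1) = 6·138/2 = 414.
b = vr/k = 139·414/3 = 19182.
Fisher's inequality: b ≥ v ⇔ 19182 ≥ 139? YES.

YES


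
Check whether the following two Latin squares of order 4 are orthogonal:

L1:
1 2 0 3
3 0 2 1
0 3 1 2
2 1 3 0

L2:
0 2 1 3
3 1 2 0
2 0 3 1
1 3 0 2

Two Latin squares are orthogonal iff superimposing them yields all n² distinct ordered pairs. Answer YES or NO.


Form the n² = 16 superimposed pairs (L1[i][j], L2[i][j]), row by row (rows and columns indexed from 0):
row 0: (1,0) (2,2) (0,1) (3,3)
row 1: (3,3) (0,1) (2,2) (1,0)
row 2: (0,2) (3,0) (1,3) (2,1)
row 3: (2,1) (1,3) (3,0) (0,2)
Orthogonality requires all 16 pairs distinct.
But the pair (3,3) repeats: cell (0,3) has L1 = 3, L2 = 3, and cell (1,0) has L1 = 3, L2 = 3.
A repeated pair means some other pair never occurs (only 8 distinct pairs out of 16), so the squares are not orthogonal.
Conclusion: NO.

NO


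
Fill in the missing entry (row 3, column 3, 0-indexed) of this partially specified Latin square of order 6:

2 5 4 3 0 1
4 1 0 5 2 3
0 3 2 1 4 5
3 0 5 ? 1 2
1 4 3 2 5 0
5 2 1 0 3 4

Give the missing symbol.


Row 3 contains symbols [0, 1, 2, 3, 5] — missing [4].
Column 3 contains symbols [0, 1, 2, 3, 5] — missing [4].
The missing symbol must appear in both missing sets; intersection = [4].
Therefore the hidden value is 4.

Missing value = 4.


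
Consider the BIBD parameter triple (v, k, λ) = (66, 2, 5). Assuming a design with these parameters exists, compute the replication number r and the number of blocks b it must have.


Any 2-(v, k, λ) BIBD satisfies two necessary conditions:
  (i)  Each point sits in r blocks, and counting incidences through any fixed point gives r(k − 1) = λ(v − 1), so r = λ(v − 1)/(k − 1).
  (ii) Total incidences bk = vr, so b = vr/k.
Step 1: r = λ(v − 1)/(k − 1) = 5·(66 − 1)/(2 − 1) = 5·65/1 = 325/1 = 325.
Step 2: b = vr/k = 66·325/2 = 21450/2 = 10725.
Check integrality: r = 325 ∈ Z ✓, b = 10725 ∈ Z ✓.
(These identities are necessary conditions: they determine r and b for any design with these parameters, but do not by themselves prove that one exists.)

r = 325, b = 10725.


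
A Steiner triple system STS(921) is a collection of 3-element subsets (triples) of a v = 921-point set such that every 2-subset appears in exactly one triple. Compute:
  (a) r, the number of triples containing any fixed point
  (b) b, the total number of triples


An STS(v) is a 2-(v, 3, 1) BIBD: block size k = 3, λ = 1.
Replication: r(k − 1) = λ(v − 1) ⇒ r·2 = 921 − 1 = 920 ⇒ r = 460.
Block count: bk = vr ⇒ b·3 = 921·460 = 423660 ⇒ b = 141220.
(Check via b = v(v − 1)/6 = 921·920/6 = 847320/6 = 141220.)

r = 460, b = 141220.


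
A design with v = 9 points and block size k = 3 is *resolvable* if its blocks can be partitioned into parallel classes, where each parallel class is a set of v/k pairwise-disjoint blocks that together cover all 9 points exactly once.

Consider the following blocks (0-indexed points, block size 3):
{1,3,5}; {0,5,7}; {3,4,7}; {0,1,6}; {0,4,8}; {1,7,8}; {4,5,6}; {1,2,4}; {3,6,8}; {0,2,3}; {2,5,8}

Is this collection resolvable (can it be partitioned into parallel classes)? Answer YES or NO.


v = 9, block size k = 3, number of blocks = 11.
For resolvability, blocks must partition into parallel classes of size v/k = 3.
Total blocks must therefore be a multiple of 3: 11 = 3·3 + 2 ⇒ not divisible ✗.
Resolvable? NO.

NO


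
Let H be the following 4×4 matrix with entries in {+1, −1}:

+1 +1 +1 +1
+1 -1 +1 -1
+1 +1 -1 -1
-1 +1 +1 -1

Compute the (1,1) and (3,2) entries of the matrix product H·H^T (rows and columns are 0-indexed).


Row 1 of H: [1, -1, 1, -1].
Row 2 of H: [1, 1, -1, -1].
Row 3 of H: [-1, 1, 1, -1].
(H·H^T)[1][1] = Σ_j H[1][j]·H[1][j] = (1)² + (-1)² + (1)² + (-1)² = 1 + 1 + 1 + 1 = 4.
(H·H^T)[3][2] = Σ_j H[3][j]·H[2][j] = (-1)·(1) + (1)·(1) + (1)·(-1) + (-1)·(-1) = -1 + 1 + -1 + 1 = 0.
So rows 3 and 2 are orthogonal; the diagonal entry equals n = 4.

(1,1) entry = 4; (3,2) entry = 0.


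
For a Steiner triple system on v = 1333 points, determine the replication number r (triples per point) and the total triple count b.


An STS(v) is a 2-(v, 3, 1) BIBD: block size k = 3, λ = 1.
Replication: r(k − 1) = λ(v − 1) ⇒ r·2 = 1333 − 1 = 1332 ⇒ r = 666.
Block count: bk = vr ⇒ b·3 = 1333·666 = 887778 ⇒ b = 295926.

r = 666, b = 295926.


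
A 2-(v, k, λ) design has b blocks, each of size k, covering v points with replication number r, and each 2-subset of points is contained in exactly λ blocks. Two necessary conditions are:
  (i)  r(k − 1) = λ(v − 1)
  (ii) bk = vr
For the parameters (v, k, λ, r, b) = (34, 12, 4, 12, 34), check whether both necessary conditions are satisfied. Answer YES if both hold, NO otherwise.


Condition (i): r(k − 1) = 12·11 = 132; λ(v − 1) = 4·33 = 132. Match? YES.
Condition (ii): bk = 34·12 = 408; vr = 34·12 = 408. Match? YES.
Both conditions hold? YES.

YES


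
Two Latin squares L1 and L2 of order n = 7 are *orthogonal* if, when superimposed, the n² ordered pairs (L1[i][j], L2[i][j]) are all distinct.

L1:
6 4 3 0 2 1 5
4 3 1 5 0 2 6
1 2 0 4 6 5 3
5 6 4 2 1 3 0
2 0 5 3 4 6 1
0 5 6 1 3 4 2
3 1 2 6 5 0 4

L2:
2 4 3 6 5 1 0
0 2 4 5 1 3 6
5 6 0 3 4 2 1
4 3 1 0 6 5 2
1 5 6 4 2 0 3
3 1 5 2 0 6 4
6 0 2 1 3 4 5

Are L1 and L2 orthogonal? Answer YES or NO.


Form the n² = 49 superimposed pairs (L1[i][j], L2[i][j]), row by row (rows and columns indexed from 0):
row 0: (6,2) (4,4) (3,3) (0,6) (2,5) (1,1) (5,0)
row 1: (4,0) (3,2) (1,4) (5,5) (0,1) (2,3) (6,6)
row 2: (1,5) (2,6) (0,0) (4,3) (6,4) (5,2) (3,1)
row 3: (5,4) (6,3) (4,1) (2,0) (1,6) (3,5) (0,2)
row 4: (2,1) (0,5) (5,6) (3,4) (4,2) (6,0) (1,3)
row 5: (0,3) (5,1) (6,5) (1,2) (3,0) (4,6) (2,4)
row 6: (3,6) (1,0) (2,2) (6,1) (5,3) (0,4) (4,5)
Orthogonality requires all 49 pairs distinct.
Check by first coordinate: for each symbol s of L1, list the L2 entries in the n cells where L1 = s; they must all differ.
  L1 = 0: L2 entries (in reading order) 6, 1, 0, 2, 5, 3, 4 — all 7 distinct ✓
  L1 = 1: L2 entries (in reading order) 1, 4, 5, 6, 3, 2, 0 — all 7 distinct ✓
  L1 = 2: L2 entries (in reading order) 5, 3, 6, 0, 1, 4, 2 — all 7 distinct ✓
  L1 = 3: L2 entries (in reading order) 3, 2, 1, 5, 4, 0, 6 — all 7 distinct ✓
  L1 = 4: L2 entries (in reading order) 4, 0, 3, 1, 2, 6, 5 — all 7 distinct ✓
  L1 = 5: L2 entries (in reading order) 0, 5, 2, 4, 6, 1, 3 — all 7 distinct ✓
  L1 = 6: L2 entries (in reading order) 2, 6, 4, 3, 0, 5, 1 — all 7 distinct ✓
Every symbol of L1 meets every symbol of L2 exactly once, so all 49 pairs are distinct (49 of 49).
Conclusion: YES.

YES


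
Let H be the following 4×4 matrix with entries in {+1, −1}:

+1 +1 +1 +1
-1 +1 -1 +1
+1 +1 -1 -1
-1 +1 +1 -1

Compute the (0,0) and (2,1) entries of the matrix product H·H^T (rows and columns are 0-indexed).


Row 0 of H: [1, 1, 1, 1].
Row 1 of H: [-1, 1, -1, 1].
Row 2 of H: [1, 1, -1, -1].
(H·H^T)[0][0] = Σ_j H[0][j]·H[0][j] = (1)² + (1)² + (1)² + (1)² = 1 + 1 + 1 + 1 = 4.
(H·H^T)[2][1] = Σ_j H[2][j]·H[1][j] = (1)·(-1) + (1)·(1) + (-1)·(-1) + (-1)·(1) = -1 + 1 + 1 + -1 = 0.
So rows 2 and 1 are orthogonal; the diagonal entry equals n = 4.

(0,0) entry = 4; (2,1) entry = 0.


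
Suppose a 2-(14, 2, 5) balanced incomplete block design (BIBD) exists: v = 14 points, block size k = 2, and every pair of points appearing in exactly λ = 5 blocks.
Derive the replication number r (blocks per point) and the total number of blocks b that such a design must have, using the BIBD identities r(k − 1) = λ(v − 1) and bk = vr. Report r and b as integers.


Any 2-(v, k, λ) BIBD satisfies two necessary conditions:
  (i)  Each point sits in r blocks, and counting incidences through any fixed point gives r(k − 1) = λ(v − 1), so r = λ(v − 1)/(k − 1).
  (ii) Total incidences bk = vr, so b = vr/k.
Step 1: r = λ(v − 1)/(k − 1) = 5·(14 − 1)/(2 − 1) = 5·13/1 = 65/1 = 65.
Step 2: b = vr/k = 14·65/2 = 910/2 = 455.
Check integrality: r = 65 ∈ Z ✓, b = 455 ∈ Z ✓.
(These identities are necessary conditions: they determine r and b for any design with these parameters, but do not by themselves prove that one exists.)

r = 65, b = 455.
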